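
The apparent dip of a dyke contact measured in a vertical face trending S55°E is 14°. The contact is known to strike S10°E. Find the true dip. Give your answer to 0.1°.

β = acute angle between strike S10°E and section S55°E = 45°.
tan δ = tan α / sin β = tan 14° / sin 45° = 0.2493 / 0.7071 = 0.3526
true dip = arctan 0.3526 = 19.42°

19.4°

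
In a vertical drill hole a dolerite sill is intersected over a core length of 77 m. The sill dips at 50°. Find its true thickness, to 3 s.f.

True thickness t = h · cos(dip) = 77 × cos 50°
t = 77 × 0.6428 = 49.495 m

49.5 m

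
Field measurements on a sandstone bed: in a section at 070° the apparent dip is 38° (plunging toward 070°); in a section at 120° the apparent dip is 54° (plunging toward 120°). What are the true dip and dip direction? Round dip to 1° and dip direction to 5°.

true dip 54°, dip direction 125°

Represent each trace as a vector plunging at its apparent dip toward its trend (east-north-up frame): v₁ = (0.740, 0.270, -0.616), v₂ = (0.509, -0.294, -0.809).
n = v₁ × v₂ = (0.399, -0.286, 0.355) (taken with n_z > 0).
True dip = arccos(n_z / |n|) = arccos(0.5859) = 54.1°.
The horizontal component of n points toward azimuth atan2(n_x, n_y) = 126°, the dip direction.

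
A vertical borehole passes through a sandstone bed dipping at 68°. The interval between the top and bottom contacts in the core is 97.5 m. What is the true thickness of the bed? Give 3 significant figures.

True thickness t = h · cos(dip) = 97.5 × cos 68°
t = 97.5 × 0.3746 = 36.524 m

36.5 m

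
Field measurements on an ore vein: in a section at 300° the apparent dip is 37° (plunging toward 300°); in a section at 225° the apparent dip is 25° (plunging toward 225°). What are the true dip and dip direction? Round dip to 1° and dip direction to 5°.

true dip 39°, dip direction 280°

Represent each trace as a vector plunging at its apparent dip toward its trend (east-north-up frame): v₁ = (-0.692, 0.399, -0.602), v₂ = (-0.641, -0.641, -0.423).
n = v₁ × v₂ = (-0.554, 0.093, 0.699) (taken with n_z > 0).
True dip = arccos(n_z / |n|) = arccos(0.7793) = 38.8°.
Dip direction = atan2(-0.554, 0.093) = 280° (azimuth of n's horizontal projection).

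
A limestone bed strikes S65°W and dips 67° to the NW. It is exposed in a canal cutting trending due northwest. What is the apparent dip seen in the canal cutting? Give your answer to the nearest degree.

66°

Angle between strike (S65°W) and section (due northwest): β = 70°.
tan(apparent dip) = tan 67° · sin 70° = 2.2138
α = arctan(2.2138) = 65.69°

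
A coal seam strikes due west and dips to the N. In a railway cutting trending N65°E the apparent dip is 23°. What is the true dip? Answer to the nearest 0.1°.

45.1°

β = acute angle between strike due west and section N65°E = 25°.
tan(true dip) = tan 23° / sin 25° = 1.0044
true dip = arctan 1.0044 = 45.13°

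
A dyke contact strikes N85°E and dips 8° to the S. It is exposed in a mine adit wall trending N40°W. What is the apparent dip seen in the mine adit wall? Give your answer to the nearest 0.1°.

6.6°

The section lies 55° from the strike.
tan(apparent dip) = tan 8° · sin 55° = 0.1151
apparent dip = arctan 0.1151 = 6.57°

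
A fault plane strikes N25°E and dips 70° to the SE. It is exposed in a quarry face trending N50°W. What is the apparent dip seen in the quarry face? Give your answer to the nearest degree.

The strike is N25°E and the section trends N50°W; the acute angle between them is β = 75°.
tan α = tan 70° × sin 75° = 2.7475 × 0.9659 = 2.6539
apparent dip = arctan 2.6539 = 69.35°

69°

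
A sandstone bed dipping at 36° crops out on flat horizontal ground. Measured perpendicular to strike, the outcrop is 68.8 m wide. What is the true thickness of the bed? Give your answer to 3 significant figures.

True thickness t = w · sin(dip) = 68.8 × sin 36°
t = 68.8 × 0.5878 = 40.440 m

40.4 m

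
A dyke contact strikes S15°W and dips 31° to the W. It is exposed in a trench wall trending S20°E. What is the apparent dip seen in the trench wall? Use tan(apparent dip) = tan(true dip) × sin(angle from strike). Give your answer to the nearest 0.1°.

The section lies 35° from the strike.
tan α = tan 31° × sin 35° = 0.6009 × 0.5736 = 0.3446
α = arctan(0.3446) = 19.02°

19.0°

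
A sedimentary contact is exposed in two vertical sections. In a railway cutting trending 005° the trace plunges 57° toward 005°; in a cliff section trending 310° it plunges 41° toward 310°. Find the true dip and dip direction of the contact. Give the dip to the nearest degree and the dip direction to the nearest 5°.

The two traces are lines in the plane: v₁ = (sin 5°·cos 57°, cos 5°·cos 57°, −sin 57°), v₂ = (sin 310°·cos 41°, cos 310°·cos 41°, −sin 41°).
The plane normal is n = v₁ × v₂ ∝ (0.051, 0.516, 0.337).
Dip δ = arctan(|n_h|/n_z) = arctan(0.519/0.337) = 57.0°.
Dip direction = azimuth of (n_x, n_y) = atan2(0.051, 0.516) = 6°.

true dip 57°, dip direction 005°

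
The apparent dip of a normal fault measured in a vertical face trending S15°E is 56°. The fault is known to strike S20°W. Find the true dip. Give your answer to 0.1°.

68.8°

The section is 35° from the strike.
tan δ = tan α / sin β = tan 56° / sin 35° = 1.4826 / 0.5736 = 2.5848
δ = arctan(2.5848) = 68.85°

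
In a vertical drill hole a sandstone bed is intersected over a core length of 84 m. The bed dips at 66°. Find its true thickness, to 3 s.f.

34.2 m

True thickness t = h · cos(dip) = 84 × cos 66°
t = 84 × 0.4067 = 34.166 m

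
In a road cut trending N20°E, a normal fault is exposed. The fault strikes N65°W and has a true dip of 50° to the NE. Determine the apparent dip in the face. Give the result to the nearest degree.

50°

Angle between strike (N65°W) and section (N20°E): β = 85°.
tan α = tan 50° × sin 85° = 1.1918 × 0.9962 = 1.1872
α = arctan(1.1872) = 49.89°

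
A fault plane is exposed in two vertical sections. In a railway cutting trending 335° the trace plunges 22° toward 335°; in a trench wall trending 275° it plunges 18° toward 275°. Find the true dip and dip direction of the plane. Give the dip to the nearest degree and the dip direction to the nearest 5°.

Each apparent-dip line lies in the plane. As unit vectors (x east, y north, z up), v₁ plunges 22°→335° and v₂ plunges 18°→275°.
Cross product v₁ × v₂ gives the pole to the plane: n ∝ (-0.229, 0.234, 0.764).
True dip = arccos(n_z / |n|) = arccos(0.9193) = 23.2°.
Dip direction = azimuth of (n_x, n_y) = atan2(-0.229, 0.234) = 316°.

true dip 23°, dip direction 315°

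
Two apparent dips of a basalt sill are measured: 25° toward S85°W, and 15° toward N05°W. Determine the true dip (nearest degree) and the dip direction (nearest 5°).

Represent each trace as a vector plunging at its apparent dip toward its trend (east-north-up frame): v₁ = (-0.903, -0.079, -0.423), v₂ = (-0.084, 0.962, -0.259).
n = v₁ × v₂ = (-0.427, 0.198, 0.875) (taken with n_z > 0).
True dip = arccos(n_z / |n|) = arccos(0.8807) = 28.3°.
Dip direction = atan2(-0.427, 0.198) = 295° (azimuth of n's horizontal projection).

true dip 28°, dip direction 295°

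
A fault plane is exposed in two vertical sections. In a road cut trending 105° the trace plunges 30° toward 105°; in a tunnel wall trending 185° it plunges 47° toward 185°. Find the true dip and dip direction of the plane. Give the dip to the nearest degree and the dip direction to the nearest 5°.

true dip 49°, dip direction 165°

Represent each trace as a vector plunging at its apparent dip toward its trend (east-north-up frame): v₁ = (0.837, -0.224, -0.500), v₂ = (-0.059, -0.679, -0.731).
n = v₁ × v₂ = (0.176, -0.642, 0.582) (taken with n_z > 0).
Dip δ = arctan(|n_h|/n_z) = arctan(0.665/0.582) = 48.8°.
Dip direction = atan2(0.176, -0.642) = 165° (azimuth of n's horizontal projection).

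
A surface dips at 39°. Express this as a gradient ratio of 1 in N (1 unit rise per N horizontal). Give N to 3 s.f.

1 in 1.23

1 : N means tan θ = 1/N, so N = 1/tan 39° = 1/0.8098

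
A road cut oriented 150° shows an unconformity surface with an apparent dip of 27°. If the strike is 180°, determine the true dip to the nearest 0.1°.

45.5°

The section is 30° from the strike.
tan(true dip) = tan 27° / sin 30° = 1.0191
δ = arctan(1.0191) = 45.54°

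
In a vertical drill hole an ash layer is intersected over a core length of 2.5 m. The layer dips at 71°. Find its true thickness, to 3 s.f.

0.814 m

True thickness t = h · cos(dip) = 2.5 × cos 71°
t = 2.5 × 0.3256 = 0.814 m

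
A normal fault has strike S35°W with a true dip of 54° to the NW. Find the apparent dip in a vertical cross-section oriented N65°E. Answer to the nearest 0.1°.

The strike is S35°W and the section trends N65°E; the acute angle between them is β = 30°.
tan α = tan 54° × sin 30° = 1.3764 × 0.5000 = 0.6882
α = arctan(0.6882) = 34.54°

34.5°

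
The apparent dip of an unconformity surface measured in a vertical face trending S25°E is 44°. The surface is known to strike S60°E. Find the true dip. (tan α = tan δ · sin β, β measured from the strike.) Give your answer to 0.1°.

The section is 35° from the strike.
tan(true dip) = tan 44° / sin 35° = 1.6836
δ = arctan(1.6836) = 59.29°

59.3°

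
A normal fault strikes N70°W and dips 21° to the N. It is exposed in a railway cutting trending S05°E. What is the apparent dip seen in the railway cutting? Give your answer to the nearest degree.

The section lies 65° from the strike.
tan(apparent dip) = tan 21° · sin 65° = 0.3479
apparent dip = arctan 0.3479 = 19.18°

19°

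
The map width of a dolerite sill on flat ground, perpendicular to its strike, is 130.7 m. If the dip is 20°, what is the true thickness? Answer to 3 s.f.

True thickness t = w · sin(dip) = 130.7 × sin 20°
t = 130.7 × 0.3420 = 44.702 m

44.7 m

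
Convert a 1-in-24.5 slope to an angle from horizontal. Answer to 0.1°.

2.3°

tan θ = 1/24.5 = 0.0408
θ = arctan(0.0408) = 2.34°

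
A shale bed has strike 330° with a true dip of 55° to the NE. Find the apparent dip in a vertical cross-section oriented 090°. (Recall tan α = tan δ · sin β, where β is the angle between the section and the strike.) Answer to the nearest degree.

51°

The section lies 60° from the strike.
tan(apparent dip) = tan 55° · sin 60° = 1.2368
α = arctan(1.2368) = 51.04°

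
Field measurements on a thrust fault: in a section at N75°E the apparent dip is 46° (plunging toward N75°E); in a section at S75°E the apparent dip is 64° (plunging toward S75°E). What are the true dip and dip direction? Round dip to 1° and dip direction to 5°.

true dip 68°, dip direction 140°

Each apparent-dip line lies in the plane. As unit vectors (x east, y north, z up), v₁ plunges 46°→N75°E and v₂ plunges 64°→S75°E.
The plane normal is n = v₁ × v₂ ∝ (0.243, -0.298, 0.152).
True dip = arccos(n_z / |n|) = arccos(0.3677) = 68.4°.
The horizontal component of n points toward azimuth atan2(n_x, n_y) = 141°, the dip direction.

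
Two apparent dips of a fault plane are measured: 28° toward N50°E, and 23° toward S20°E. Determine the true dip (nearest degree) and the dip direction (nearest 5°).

true dip 40°, dip direction 100°

Represent each trace as a vector plunging at its apparent dip toward its trend (east-north-up frame): v₁ = (0.676, 0.568, -0.469), v₂ = (0.315, -0.865, -0.391).
The plane normal is n = v₁ × v₂ ∝ (0.628, -0.116, 0.764).
tan δ = √(n_x²+n_y²)/n_z = 0.639/0.764, so δ = 39.9°.
Dip direction = atan2(0.628, -0.116) = 101° (azimuth of n's horizontal projection).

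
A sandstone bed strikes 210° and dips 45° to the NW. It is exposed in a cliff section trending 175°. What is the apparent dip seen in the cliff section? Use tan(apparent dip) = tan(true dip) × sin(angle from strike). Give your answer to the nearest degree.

The strike is 210° and the section trends 175°; the acute angle between them is β = 35°.
tan α = tan 45° × sin 35° = 1.0000 × 0.5736 = 0.5736
α = arctan(0.5736) = 29.84°

30°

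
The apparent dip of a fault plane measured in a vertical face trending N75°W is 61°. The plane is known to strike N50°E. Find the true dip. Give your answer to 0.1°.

65.6°

β = acute angle between strike N50°E and section N75°W = 55°.
tan(true dip) = tan 61° / sin 55° = 2.2023
δ = arctan(2.2023) = 65.58°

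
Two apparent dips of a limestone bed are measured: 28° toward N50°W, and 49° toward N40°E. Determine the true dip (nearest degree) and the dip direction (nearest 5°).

true dip 52°, dip direction 015°

Each apparent-dip line lies in the plane. As unit vectors (x east, y north, z up), v₁ plunges 28°→N50°W and v₂ plunges 49°→N40°E.
n = v₁ × v₂ = (0.192, 0.708, 0.579) (taken with n_z > 0).
True dip = arccos(n_z / |n|) = arccos(0.6195) = 51.7°.
The horizontal component of n points toward azimuth atan2(n_x, n_y) = 15°, the dip direction.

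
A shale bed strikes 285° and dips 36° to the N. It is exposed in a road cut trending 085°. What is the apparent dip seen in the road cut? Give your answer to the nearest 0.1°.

The section lies 20° from the strike.
tan α = tan 36° × sin 20° = 0.7265 × 0.3420 = 0.2485
apparent dip = arctan 0.2485 = 13.95°

14.0°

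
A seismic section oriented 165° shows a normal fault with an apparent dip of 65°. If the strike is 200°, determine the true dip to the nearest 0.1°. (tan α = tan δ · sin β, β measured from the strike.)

75.0°

The section is 35° from the strike.
tan(true dip) = tan 65° / sin 35° = 3.7388
true dip = arctan 3.7388 = 75.03°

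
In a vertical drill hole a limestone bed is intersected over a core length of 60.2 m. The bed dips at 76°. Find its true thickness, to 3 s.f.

True thickness t = h · cos(dip) = 60.2 × cos 76°
t = 60.2 × 0.2419 = 14.564 m

14.6 m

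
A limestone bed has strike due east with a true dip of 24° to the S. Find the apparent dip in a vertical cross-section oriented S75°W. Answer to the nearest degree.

7°

The section lies 15° from the strike.
tan(apparent dip) = tan 24° · sin 15° = 0.1152
α = arctan(0.1152) = 6.57°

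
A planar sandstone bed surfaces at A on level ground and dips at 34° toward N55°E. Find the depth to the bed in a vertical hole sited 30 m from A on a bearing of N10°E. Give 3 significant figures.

The hole lies 45° from the dip direction, so the down-dip offset is 30 × cos 45° = 21.21 m.
Depth = down-dip offset × tan(dip) = 21.21 × tan 34° = 21.21 × 0.6745
Depth = 14.31 m

14.3 m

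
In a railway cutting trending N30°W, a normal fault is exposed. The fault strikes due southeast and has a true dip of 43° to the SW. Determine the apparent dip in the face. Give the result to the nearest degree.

The strike is due southeast and the section trends N30°W; the acute angle between them is β = 15°.
tan(apparent dip) = tan 43° · sin 15° = 0.2414
α = arctan(0.2414) = 13.57°

14°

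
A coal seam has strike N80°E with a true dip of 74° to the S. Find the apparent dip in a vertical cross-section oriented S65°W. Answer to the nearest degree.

Angle between strike (N80°E) and section (S65°W): β = 15°.
tan α = tan 74° × sin 15° = 3.4874 × 0.2588 = 0.9026
α = arctan(0.9026) = 42.07°

42°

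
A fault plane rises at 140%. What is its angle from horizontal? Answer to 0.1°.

54.5°

tan θ = 140/100 = 1.4000
θ = arctan(1.4000) = 54.46°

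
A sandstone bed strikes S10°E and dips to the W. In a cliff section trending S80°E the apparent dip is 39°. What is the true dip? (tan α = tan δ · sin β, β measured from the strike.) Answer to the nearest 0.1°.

The section is 70° from the strike.
tan(true dip) = tan 39° / sin 70° = 0.8618
δ = arctan(0.8618) = 40.75°

40.8°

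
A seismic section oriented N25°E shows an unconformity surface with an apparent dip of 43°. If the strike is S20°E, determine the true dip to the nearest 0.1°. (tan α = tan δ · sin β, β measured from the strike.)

52.8°

β = acute angle between strike S20°E and section N25°E = 45°.
tan(true dip) = tan 43° / sin 45° = 1.3188
δ = arctan(1.3188) = 52.83°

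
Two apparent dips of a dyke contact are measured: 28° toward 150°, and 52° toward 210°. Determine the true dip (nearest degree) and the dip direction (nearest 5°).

true dip 52°, dip direction 215°

Each apparent-dip line lies in the plane. As unit vectors (x east, y north, z up), v₁ plunges 28°→150° and v₂ plunges 52°→210°.
n = v₁ × v₂ = (-0.352, -0.492, 0.471) (taken with n_z > 0).
True dip = arccos(n_z / |n|) = arccos(0.6138) = 52.1°.
The horizontal component of n points toward azimuth atan2(n_x, n_y) = 216°, the dip direction.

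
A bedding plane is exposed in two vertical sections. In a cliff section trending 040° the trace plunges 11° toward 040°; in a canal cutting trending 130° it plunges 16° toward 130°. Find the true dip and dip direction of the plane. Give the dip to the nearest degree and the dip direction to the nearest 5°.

true dip 19°, dip direction 095°

The two traces are lines in the plane: v₁ = (sin 40°·cos 11°, cos 40°·cos 11°, −sin 11°), v₂ = (sin 130°·cos 16°, cos 130°·cos 16°, −sin 16°).
Cross product v₁ × v₂ gives the pole to the plane: n ∝ (0.325, -0.033, 0.944).
True dip = arccos(n_z / |n|) = arccos(0.9449) = 19.1°.
Dip direction = atan2(0.325, -0.033) = 96° (azimuth of n's horizontal projection).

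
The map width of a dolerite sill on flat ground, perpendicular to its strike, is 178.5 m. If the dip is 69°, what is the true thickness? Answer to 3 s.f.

True thickness t = w · sin(dip) = 178.5 × sin 69°
t = 178.5 × 0.9336 = 166.644 m

167 m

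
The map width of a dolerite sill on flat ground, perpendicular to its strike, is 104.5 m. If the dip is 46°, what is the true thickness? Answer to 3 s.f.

75.2 m

True thickness t = w · sin(dip) = 104.5 × sin 46°
t = 104.5 × 0.7193 = 75.171 m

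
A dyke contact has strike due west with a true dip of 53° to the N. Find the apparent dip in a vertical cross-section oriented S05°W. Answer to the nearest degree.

The strike is due west and the section trends S05°W; the acute angle between them is β = 85°.
tan(apparent dip) = tan 53° · sin 85° = 1.3220
α = arctan(1.3220) = 52.89°

53°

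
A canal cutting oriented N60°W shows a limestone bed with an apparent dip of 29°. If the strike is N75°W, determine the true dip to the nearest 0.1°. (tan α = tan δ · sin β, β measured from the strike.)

β = acute angle between strike N75°W and section N60°W = 15°.
tan(true dip) = tan 29° / sin 15° = 2.1417
δ = arctan(2.1417) = 64.97°

65.0°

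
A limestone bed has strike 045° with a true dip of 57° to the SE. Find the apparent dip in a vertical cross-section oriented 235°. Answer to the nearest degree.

The strike is 045° and the section trends 235°; the acute angle between them is β = 10°.
tan(apparent dip) = tan 57° · sin 10° = 0.2674
apparent dip = arctan 0.2674 = 14.97°

15°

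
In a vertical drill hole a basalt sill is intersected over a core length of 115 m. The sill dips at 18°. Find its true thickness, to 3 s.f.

109 m

True thickness t = h · cos(dip) = 115 × cos 18°
t = 115 × 0.9511 = 109.371 m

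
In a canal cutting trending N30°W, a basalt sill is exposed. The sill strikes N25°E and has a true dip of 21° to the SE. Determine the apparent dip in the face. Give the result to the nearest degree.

The section lies 55° from the strike.
tan α = tan 21° × sin 55° = 0.3839 × 0.8192 = 0.3144
apparent dip = arctan 0.3144 = 17.46°

17°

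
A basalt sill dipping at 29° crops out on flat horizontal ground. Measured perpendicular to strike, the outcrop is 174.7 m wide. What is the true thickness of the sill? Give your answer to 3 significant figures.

True thickness t = w · sin(dip) = 174.7 × sin 29°
t = 174.7 × 0.4848 = 84.696 m

84.7 m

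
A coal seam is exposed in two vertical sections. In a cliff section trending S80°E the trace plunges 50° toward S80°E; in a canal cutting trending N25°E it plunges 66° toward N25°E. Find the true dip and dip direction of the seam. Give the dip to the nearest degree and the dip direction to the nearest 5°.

true dip 67°, dip direction 040°

Represent each trace as a vector plunging at its apparent dip toward its trend (east-north-up frame): v₁ = (0.633, -0.112, -0.766), v₂ = (0.172, 0.369, -0.914).
n = v₁ × v₂ = (0.384, 0.447, 0.253) (taken with n_z > 0).
tan δ = √(n_x²+n_y²)/n_z = 0.589/0.253, so δ = 66.8°.
Dip direction = atan2(0.384, 0.447) = 41° (azimuth of n's horizontal projection).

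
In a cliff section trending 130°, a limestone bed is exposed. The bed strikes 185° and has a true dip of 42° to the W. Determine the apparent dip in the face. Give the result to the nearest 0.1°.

36.4°

The section lies 55° from the strike.
tan α = tan 42° × sin 55° = 0.9004 × 0.8192 = 0.7376
apparent dip = arctan 0.7376 = 36.41°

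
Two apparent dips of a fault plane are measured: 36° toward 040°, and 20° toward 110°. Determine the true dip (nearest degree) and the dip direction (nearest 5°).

true dip 36°, dip direction 050°

Represent each trace as a vector plunging at its apparent dip toward its trend (east-north-up frame): v₁ = (0.520, 0.620, -0.588), v₂ = (0.883, -0.321, -0.342).
Cross product v₁ × v₂ gives the pole to the plane: n ∝ (0.401, 0.341, 0.714).
tan δ = √(n_x²+n_y²)/n_z = 0.526/0.714, so δ = 36.4°.
Dip direction = atan2(0.401, 0.341) = 50° (azimuth of n's horizontal projection).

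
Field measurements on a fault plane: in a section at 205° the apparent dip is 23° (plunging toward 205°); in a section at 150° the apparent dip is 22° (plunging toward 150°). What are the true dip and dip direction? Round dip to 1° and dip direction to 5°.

Represent each trace as a vector plunging at its apparent dip toward its trend (east-north-up frame): v₁ = (-0.389, -0.834, -0.391), v₂ = (0.464, -0.803, -0.375).
The plane normal is n = v₁ × v₂ ∝ (-0.001, -0.327, 0.699).
Dip δ = arctan(|n_h|/n_z) = arctan(0.327/0.699) = 25.1°.
The horizontal component of n points toward azimuth atan2(n_x, n_y) = 180°, the dip direction.

true dip 25°, dip direction 180°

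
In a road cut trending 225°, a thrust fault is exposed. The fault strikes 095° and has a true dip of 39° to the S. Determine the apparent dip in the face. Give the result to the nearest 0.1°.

31.8°

The strike is 095° and the section trends 225°; the acute angle between them is β = 50°.
tan(apparent dip) = tan 39° · sin 50° = 0.6203
apparent dip = arctan 0.6203 = 31.81°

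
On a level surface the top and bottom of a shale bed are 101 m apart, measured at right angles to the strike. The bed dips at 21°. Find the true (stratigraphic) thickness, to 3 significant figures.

True thickness t = w · sin(dip) = 101 × sin 21°
t = 101 × 0.3584 = 36.195 m

36.2 m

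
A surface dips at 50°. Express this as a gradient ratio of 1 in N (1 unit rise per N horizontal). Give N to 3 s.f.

1 in 0.839

1 : N means tan θ = 1/N, so N = 1/tan 50° = 1/1.1918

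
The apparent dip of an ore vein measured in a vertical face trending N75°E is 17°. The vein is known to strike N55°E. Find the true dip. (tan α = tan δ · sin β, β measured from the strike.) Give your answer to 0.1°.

41.8°

The section is 20° from the strike.
tan δ = tan α / sin β = tan 17° / sin 20° = 0.3057 / 0.3420 = 0.8939
δ = arctan(0.8939) = 41.79°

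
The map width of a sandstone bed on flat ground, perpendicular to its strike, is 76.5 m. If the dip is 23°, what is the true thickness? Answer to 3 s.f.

True thickness t = w · sin(dip) = 76.5 × sin 23°
t = 76.5 × 0.3907 = 29.891 m

29.9 m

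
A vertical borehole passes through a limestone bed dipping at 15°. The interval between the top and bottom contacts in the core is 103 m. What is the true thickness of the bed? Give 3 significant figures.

True thickness t = h · cos(dip) = 103 × cos 15°
t = 103 × 0.9659 = 99.490 m

99.5 m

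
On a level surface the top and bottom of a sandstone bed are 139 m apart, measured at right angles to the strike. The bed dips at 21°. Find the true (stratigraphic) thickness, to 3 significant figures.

True thickness t = w · sin(dip) = 139 × sin 21°
t = 139 × 0.3584 = 49.813 m

49.8 m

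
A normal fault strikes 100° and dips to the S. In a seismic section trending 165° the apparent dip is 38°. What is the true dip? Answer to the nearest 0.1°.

The section is 65° from the strike.
tan δ = tan α / sin β = tan 38° / sin 65° = 0.7813 / 0.9063 = 0.8621
true dip = arctan 0.8621 = 40.76°

40.8°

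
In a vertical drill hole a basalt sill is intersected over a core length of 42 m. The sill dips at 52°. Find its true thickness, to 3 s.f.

True thickness t = h · cos(dip) = 42 × cos 52°
t = 42 × 0.6157 = 25.858 m

25.9 m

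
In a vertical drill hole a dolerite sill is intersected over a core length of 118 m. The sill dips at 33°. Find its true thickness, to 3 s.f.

True thickness t = h · cos(dip) = 118 × cos 33°
t = 118 × 0.8387 = 98.963 m

99.0 m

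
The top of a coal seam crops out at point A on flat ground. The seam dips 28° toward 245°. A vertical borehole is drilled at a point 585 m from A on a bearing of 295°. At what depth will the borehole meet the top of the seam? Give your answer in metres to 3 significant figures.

200 m

The hole lies 50° from the dip direction, so the down-dip offset is 585 × cos 50° = 376.03 m.
Depth = down-dip offset × tan(dip) = 376.03 × tan 28° = 376.03 × 0.5317
Depth = 199.94 m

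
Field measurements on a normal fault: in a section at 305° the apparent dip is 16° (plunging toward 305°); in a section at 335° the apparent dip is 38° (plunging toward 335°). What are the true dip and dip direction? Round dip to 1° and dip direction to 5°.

The two traces are lines in the plane: v₁ = (sin 305°·cos 16°, cos 305°·cos 16°, −sin 16°), v₂ = (sin 335°·cos 38°, cos 335°·cos 38°, −sin 38°).
n = v₁ × v₂ = (0.143, 0.393, 0.379) (taken with n_z > 0).
True dip = arccos(n_z / |n|) = arccos(0.6714) = 47.8°.
Dip direction = atan2(0.143, 0.393) = 20° (azimuth of n's horizontal projection).

true dip 48°, dip direction 020°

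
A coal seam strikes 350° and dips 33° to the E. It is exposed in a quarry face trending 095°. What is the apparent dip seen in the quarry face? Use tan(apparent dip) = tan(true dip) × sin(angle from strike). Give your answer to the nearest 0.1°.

The section lies 75° from the strike.
tan(apparent dip) = tan 33° · sin 75° = 0.6273
apparent dip = arctan 0.6273 = 32.10°

32.1°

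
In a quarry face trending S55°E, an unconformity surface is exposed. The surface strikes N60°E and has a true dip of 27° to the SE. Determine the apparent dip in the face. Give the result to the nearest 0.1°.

24.8°

The strike is N60°E and the section trends S55°E; the acute angle between them is β = 65°.
tan(apparent dip) = tan 27° · sin 65° = 0.4618
apparent dip = arctan 0.4618 = 24.79°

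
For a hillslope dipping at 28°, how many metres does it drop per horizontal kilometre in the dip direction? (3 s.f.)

drop per km = 1000 × tan 28° = 1000 × 0.5317

532 m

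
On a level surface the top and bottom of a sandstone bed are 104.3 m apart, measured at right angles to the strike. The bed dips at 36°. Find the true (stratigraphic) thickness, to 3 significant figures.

61.3 m

True thickness t = w · sin(dip) = 104.3 × sin 36°
t = 104.3 × 0.5878 = 61.306 m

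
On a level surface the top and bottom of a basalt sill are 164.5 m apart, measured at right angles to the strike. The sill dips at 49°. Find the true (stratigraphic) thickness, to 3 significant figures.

True thickness t = w · sin(dip) = 164.5 × sin 49°
t = 164.5 × 0.7547 = 124.150 m

124 m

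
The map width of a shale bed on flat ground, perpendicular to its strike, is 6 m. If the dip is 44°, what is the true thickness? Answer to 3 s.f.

4.17 m

True thickness t = w · sin(dip) = 6 × sin 44°
t = 6 × 0.6947 = 4.168 m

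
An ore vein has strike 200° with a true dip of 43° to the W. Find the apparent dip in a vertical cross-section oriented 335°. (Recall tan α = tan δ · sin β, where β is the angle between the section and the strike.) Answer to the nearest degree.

33°

The strike is 200° and the section trends 335°; the acute angle between them is β = 45°.
tan(apparent dip) = tan 43° · sin 45° = 0.6594
apparent dip = arctan 0.6594 = 33.40°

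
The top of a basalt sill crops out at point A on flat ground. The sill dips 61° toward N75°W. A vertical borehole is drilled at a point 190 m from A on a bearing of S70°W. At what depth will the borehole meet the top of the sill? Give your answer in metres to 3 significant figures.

The hole lies 35° from the dip direction, so the down-dip offset is 190 × cos 35° = 155.64 m.
Depth = down-dip offset × tan(dip) = 155.64 × tan 61° = 155.64 × 1.8040
Depth = 280.78 m

281 m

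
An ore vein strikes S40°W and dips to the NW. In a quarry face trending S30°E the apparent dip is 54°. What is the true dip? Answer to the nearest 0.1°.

The section is 70° from the strike.
tan δ = tan α / sin β = tan 54° / sin 70° = 1.3764 / 0.9397 = 1.4647
δ = arctan(1.4647) = 55.68°

55.7°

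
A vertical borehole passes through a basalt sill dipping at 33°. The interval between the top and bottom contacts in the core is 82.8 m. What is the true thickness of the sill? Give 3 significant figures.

69.4 m

True thickness t = h · cos(dip) = 82.8 × cos 33°
t = 82.8 × 0.8387 = 69.442 m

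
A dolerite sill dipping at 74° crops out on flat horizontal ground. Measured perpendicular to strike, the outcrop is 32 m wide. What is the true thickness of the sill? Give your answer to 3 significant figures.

True thickness t = w · sin(dip) = 32 × sin 74°
t = 32 × 0.9613 = 30.760 m

30.8 m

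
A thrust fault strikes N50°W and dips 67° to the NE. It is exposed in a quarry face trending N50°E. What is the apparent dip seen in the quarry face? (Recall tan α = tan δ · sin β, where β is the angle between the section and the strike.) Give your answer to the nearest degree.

Angle between strike (N50°W) and section (N50°E): β = 80°.
tan α = tan 67° × sin 80° = 2.3559 × 0.9848 = 2.3201
apparent dip = arctan 2.3201 = 66.68°

67°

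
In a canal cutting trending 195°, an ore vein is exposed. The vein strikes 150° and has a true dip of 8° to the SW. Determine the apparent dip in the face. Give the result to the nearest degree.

6°

The section lies 45° from the strike.
tan α = tan 8° × sin 45° = 0.1405 × 0.7071 = 0.0994
apparent dip = arctan 0.0994 = 5.68°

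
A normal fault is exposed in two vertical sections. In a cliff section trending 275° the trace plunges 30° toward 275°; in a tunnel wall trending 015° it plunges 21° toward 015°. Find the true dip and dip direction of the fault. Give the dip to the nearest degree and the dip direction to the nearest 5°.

The two traces are lines in the plane: v₁ = (sin 275°·cos 30°, cos 275°·cos 30°, −sin 30°), v₂ = (sin 15°·cos 21°, cos 15°·cos 21°, −sin 21°).
Cross product v₁ × v₂ gives the pole to the plane: n ∝ (-0.424, 0.430, 0.796).
Dip δ = arctan(|n_h|/n_z) = arctan(0.604/0.796) = 37.2°.
Dip direction = atan2(-0.424, 0.430) = 315° (azimuth of n's horizontal projection).

true dip 37°, dip direction 315°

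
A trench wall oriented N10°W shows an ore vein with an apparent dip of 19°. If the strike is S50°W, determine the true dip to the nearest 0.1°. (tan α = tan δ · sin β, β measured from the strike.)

β = acute angle between strike S50°W and section N10°W = 60°.
tan δ = tan α / sin β = tan 19° / sin 60° = 0.3443 / 0.8660 = 0.3976
true dip = arctan 0.3976 = 21.68°

21.7°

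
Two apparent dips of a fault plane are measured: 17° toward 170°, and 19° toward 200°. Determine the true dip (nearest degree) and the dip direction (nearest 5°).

The two traces are lines in the plane: v₁ = (sin 170°·cos 17°, cos 170°·cos 17°, −sin 17°), v₂ = (sin 200°·cos 19°, cos 200°·cos 19°, −sin 19°).
The plane normal is n = v₁ × v₂ ∝ (-0.047, -0.149, 0.452).
tan δ = √(n_x²+n_y²)/n_z = 0.156/0.452, so δ = 19.0°.
Dip direction = atan2(-0.047, -0.149) = 197° (azimuth of n's horizontal projection).

true dip 19°, dip direction 195°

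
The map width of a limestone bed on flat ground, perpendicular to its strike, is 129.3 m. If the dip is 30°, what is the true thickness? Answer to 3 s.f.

64.6 m

True thickness t = w · sin(dip) = 129.3 × sin 30°
t = 129.3 × 0.5000 = 64.650 m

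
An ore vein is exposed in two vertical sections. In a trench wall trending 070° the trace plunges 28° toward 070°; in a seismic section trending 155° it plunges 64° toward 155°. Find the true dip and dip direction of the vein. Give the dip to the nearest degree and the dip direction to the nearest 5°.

Represent each trace as a vector plunging at its apparent dip toward its trend (east-north-up frame): v₁ = (0.830, 0.302, -0.469), v₂ = (0.185, -0.397, -0.899).
n = v₁ × v₂ = (0.458, -0.659, 0.386) (taken with n_z > 0).
True dip = arccos(n_z / |n|) = arccos(0.4332) = 64.3°.
The horizontal component of n points toward azimuth atan2(n_x, n_y) = 145°, the dip direction.

true dip 64°, dip direction 145°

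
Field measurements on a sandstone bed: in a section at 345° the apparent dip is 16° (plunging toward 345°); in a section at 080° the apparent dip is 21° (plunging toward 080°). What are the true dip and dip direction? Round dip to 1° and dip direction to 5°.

Represent each trace as a vector plunging at its apparent dip toward its trend (east-north-up frame): v₁ = (-0.249, 0.929, -0.276), v₂ = (0.919, 0.162, -0.358).
n = v₁ × v₂ = (0.288, 0.343, 0.894) (taken with n_z > 0).
Dip δ = arctan(|n_h|/n_z) = arctan(0.448/0.894) = 26.6°.
Dip direction = atan2(0.288, 0.343) = 40° (azimuth of n's horizontal projection).

true dip 27°, dip direction 040°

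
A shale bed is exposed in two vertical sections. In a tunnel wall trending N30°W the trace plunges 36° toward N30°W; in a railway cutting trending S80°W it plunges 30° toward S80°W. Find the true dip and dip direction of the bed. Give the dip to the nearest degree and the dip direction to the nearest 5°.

Each apparent-dip line lies in the plane. As unit vectors (x east, y north, z up), v₁ plunges 36°→N30°W and v₂ plunges 30°→S80°W.
n = v₁ × v₂ = (-0.439, 0.299, 0.658) (taken with n_z > 0).
Dip δ = arctan(|n_h|/n_z) = arctan(0.531/0.658) = 38.9°.
Dip direction = azimuth of (n_x, n_y) = atan2(-0.439, 0.299) = 304°.

true dip 39°, dip direction 305°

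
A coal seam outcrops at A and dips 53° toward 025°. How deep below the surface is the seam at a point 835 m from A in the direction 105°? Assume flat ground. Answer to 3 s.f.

The hole lies 80° from the dip direction, so the down-dip offset is 835 × cos 80° = 145.00 m.
Depth = down-dip offset × tan(dip) = 145.00 × tan 53° = 145.00 × 1.3270
Depth = 192.42 m

192 m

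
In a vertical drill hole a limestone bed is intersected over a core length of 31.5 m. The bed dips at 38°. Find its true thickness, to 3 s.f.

True thickness t = h · cos(dip) = 31.5 × cos 38°
t = 31.5 × 0.7880 = 24.822 m

24.8 m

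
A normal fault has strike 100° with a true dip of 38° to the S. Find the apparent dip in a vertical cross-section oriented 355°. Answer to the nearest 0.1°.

The section lies 75° from the strike.
tan(apparent dip) = tan 38° · sin 75° = 0.7547
apparent dip = arctan 0.7547 = 37.04°

37.0°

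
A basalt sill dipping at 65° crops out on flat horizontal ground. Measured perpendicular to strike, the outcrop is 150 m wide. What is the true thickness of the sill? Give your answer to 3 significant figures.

136 m

True thickness t = w · sin(dip) = 150 × sin 65°
t = 150 × 0.9063 = 135.946 m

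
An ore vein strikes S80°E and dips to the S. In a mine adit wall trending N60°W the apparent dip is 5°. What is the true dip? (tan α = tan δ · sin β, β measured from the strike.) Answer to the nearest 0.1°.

14.3°

β = acute angle between strike S80°E and section N60°W = 20°.
tan(true dip) = tan 5° / sin 20° = 0.2558
δ = arctan(0.2558) = 14.35°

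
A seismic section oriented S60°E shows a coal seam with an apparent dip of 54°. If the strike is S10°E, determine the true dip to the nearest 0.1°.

60.9°

β = acute angle between strike S10°E and section S60°E = 50°.
tan(true dip) = tan 54° / sin 50° = 1.7967
true dip = arctan 1.7967 = 60.90°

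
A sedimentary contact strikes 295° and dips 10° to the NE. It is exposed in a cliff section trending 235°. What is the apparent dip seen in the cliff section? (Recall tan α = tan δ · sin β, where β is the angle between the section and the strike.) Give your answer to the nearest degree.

The strike is 295° and the section trends 235°; the acute angle between them is β = 60°.
tan α = tan 10° × sin 60° = 0.1763 × 0.8660 = 0.1527
α = arctan(0.1527) = 8.68°

9°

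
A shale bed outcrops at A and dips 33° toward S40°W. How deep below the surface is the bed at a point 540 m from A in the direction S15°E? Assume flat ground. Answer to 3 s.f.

201 m

The hole lies 55° from the dip direction, so the down-dip offset is 540 × cos 55° = 309.73 m.
Depth = down-dip offset × tan(dip) = 309.73 × tan 33° = 309.73 × 0.6494
Depth = 201.14 m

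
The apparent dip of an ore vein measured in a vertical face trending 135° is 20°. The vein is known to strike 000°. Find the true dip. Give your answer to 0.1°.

27.2°

β = acute angle between strike 000° and section 135° = 45°.
tan δ = tan α / sin β = tan 20° / sin 45° = 0.3640 / 0.7071 = 0.5147
δ = arctan(0.5147) = 27.24°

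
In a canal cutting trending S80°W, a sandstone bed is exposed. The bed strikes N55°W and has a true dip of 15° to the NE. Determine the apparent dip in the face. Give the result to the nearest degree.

Angle between strike (N55°W) and section (S80°W): β = 45°.
tan α = tan 15° × sin 45° = 0.2679 × 0.7071 = 0.1895
apparent dip = arctan 0.1895 = 10.73°

11°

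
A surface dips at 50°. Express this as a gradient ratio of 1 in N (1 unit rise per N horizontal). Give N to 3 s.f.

1 in 0.839

1 : N means tan θ = 1/N, so N = 1/tan 50° = 1/1.1918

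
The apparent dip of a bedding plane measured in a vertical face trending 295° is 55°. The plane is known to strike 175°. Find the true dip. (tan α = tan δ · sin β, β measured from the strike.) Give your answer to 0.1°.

58.8°

β = acute angle between strike 175° and section 295° = 60°.
tan δ = tan α / sin β = tan 55° / sin 60° = 1.4281 / 0.8660 = 1.6491
δ = arctan(1.6491) = 58.77°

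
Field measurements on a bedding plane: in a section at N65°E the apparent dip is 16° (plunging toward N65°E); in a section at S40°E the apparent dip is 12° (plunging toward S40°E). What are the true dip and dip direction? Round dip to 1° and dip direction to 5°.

true dip 18°, dip direction 090°

Each apparent-dip line lies in the plane. As unit vectors (x east, y north, z up), v₁ plunges 16°→N65°E and v₂ plunges 12°→S40°E.
n = v₁ × v₂ = (0.291, -0.008, 0.908) (taken with n_z > 0).
True dip = arccos(n_z / |n|) = arccos(0.9523) = 17.8°.
The horizontal component of n points toward azimuth atan2(n_x, n_y) = 92°, the dip direction.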